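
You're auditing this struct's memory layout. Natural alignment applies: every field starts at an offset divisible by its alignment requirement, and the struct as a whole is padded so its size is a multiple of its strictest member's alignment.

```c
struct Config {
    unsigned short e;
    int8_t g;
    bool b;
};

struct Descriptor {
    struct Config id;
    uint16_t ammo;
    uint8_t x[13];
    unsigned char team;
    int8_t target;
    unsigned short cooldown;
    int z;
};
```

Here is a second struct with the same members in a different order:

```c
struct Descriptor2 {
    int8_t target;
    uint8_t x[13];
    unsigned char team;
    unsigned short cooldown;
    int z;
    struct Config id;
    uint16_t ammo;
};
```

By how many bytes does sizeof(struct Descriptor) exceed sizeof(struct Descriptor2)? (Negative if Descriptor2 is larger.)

-4

Config: @0: e [2B, align 2] → 2; @2: g [1B, align 1] → 3; @3: b [1B, align 1] → 4; size 4, align 2
@0: id [4B, align 2] → 4
@4: ammo [2B, align 2] → 6
@6: x [13B, align 1] → 19
@19: team [1B, align 1] → 20
@20: target [1B, align 1] → 21
+1 pad (align 2)
@22: cooldown [2B, align 2] → 24
@24: z [4B, align 4] → 28
size 28, align 4
— Descriptor2 —
@0: target [1B, align 1] → 1
@1: x [13B, align 1] → 14
@14: team [1B, align 1] → 15
+1 pad (align 2)
@16: cooldown [2B, align 2] → 18
+2 pad (align 4)
@20: z [4B, align 4] → 24
@24: id [4B, align 2] → 28
@28: ammo [2B, align 2] → 30
+2 tail pad (align 4)
size 32, align 4
28 − 32 = -4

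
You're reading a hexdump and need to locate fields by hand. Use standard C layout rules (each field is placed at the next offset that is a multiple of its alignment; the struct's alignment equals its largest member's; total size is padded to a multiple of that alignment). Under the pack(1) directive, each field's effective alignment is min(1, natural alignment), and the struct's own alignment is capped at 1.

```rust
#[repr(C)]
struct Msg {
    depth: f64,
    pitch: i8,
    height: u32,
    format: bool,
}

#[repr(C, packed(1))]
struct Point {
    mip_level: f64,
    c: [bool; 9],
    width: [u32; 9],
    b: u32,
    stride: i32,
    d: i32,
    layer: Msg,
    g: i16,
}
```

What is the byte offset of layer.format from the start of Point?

Msg: depth at 0 (size 8, align 8) → ends 8; pitch at 8 (size 1, align 1) → ends 9; pad 3 to align 4 for height; height at 12 (size 4, align 4) → ends 16; format at 16 (size 1, align 1) → ends 17; tail pad 7 to reach multiple of 8; total 24 bytes, alignment 8
mip_level at 0 (size 8, align 1) → ends 8
c at 8 (size 9, align 1) → ends 17
width at 17 (size 36, align 1) → ends 53
b at 53 (size 4, align 1) → ends 57
stride at 57 (size 4, align 1) → ends 61
d at 61 (size 4, align 1) → ends 65
layer at 65 (size 24, align 1) → ends 89
within Msg: format at 16
65 + 16 = 81

81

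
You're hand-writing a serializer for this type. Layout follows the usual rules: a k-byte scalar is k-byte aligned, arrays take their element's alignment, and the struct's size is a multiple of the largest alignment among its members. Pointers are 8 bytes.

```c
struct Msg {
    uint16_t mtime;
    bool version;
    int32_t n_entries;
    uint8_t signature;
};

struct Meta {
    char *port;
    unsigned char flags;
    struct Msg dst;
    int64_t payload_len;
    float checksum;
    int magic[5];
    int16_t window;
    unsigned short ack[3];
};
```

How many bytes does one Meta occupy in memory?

Msg: 0..2  mtime  (2B, 2-aligned); 2..3  version  (1B, 1-aligned); 3..4  -- padding (1B); 4..8  n_entries  (4B, 4-aligned); 8..9  signature  (1B, 1-aligned); 9..12  -- tail padding (3B); sizeof = 12, alignof = 4
0..8  port  (8B, 8-aligned)
8..9  flags  (1B, 1-aligned)
9..12  -- padding (3B)
12..24  dst  (12B, 4-aligned)
24..32  payload_len  (8B, 8-aligned)
32..36  checksum  (4B, 4-aligned)
36..56  magic  (20B, 4-aligned)
56..58  window  (2B, 2-aligned)
58..64  ack  (6B, 2-aligned)
sizeof = 64, alignof = 8

64 bytes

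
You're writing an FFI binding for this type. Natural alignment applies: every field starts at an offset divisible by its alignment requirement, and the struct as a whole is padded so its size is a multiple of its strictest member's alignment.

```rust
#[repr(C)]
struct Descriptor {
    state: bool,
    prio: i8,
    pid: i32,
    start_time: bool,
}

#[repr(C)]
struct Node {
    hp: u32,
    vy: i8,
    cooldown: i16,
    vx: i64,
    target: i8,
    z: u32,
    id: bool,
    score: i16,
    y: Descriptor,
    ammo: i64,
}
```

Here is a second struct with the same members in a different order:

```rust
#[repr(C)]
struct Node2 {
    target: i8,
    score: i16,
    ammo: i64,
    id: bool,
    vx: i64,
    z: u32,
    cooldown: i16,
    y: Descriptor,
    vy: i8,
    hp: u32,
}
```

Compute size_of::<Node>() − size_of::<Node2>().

Descriptor: state at 0 (size 1, align 1) → ends 1; prio at 1 (size 1, align 1) → ends 2; pad 2 to align 4 for pid; pid at 4 (size 4, align 4) → ends 8; start_time at 8 (size 1, align 1) → ends 9; tail pad 3 to reach multiple of 4; total 12 bytes, alignment 4
hp at 0 (size 4, align 4) → ends 4
vy at 4 (size 1, align 1) → ends 5
pad 1 to align 2 for cooldown
cooldown at 6 (size 2, align 2) → ends 8
vx at 8 (size 8, align 8) → ends 16
target at 16 (size 1, align 1) → ends 17
pad 3 to align 4 for z
z at 20 (size 4, align 4) → ends 24
id at 24 (size 1, align 1) → ends 25
pad 1 to align 2 for score
score at 26 (size 2, align 2) → ends 28
y at 28 (size 12, align 4) → ends 40
ammo at 40 (size 8, align 8) → ends 48
total 48 bytes, alignment 8
— Node2 —
target at 0 (size 1, align 1) → ends 1
pad 1 to align 2 for score
score at 2 (size 2, align 2) → ends 4
pad 4 to align 8 for ammo
ammo at 8 (size 8, align 8) → ends 16
id at 16 (size 1, align 1) → ends 17
pad 7 to align 8 for vx
vx at 24 (size 8, align 8) → ends 32
z at 32 (size 4, align 4) → ends 36
cooldown at 36 (size 2, align 2) → ends 38
pad 2 to align 4 for y
y at 40 (size 12, align 4) → ends 52
vy at 52 (size 1, align 1) → ends 53
pad 3 to align 4 for hp
hp at 56 (size 4, align 4) → ends 60
tail pad 4 to reach multiple of 8
total 64 bytes, alignment 8
48 − 64 = -16

-16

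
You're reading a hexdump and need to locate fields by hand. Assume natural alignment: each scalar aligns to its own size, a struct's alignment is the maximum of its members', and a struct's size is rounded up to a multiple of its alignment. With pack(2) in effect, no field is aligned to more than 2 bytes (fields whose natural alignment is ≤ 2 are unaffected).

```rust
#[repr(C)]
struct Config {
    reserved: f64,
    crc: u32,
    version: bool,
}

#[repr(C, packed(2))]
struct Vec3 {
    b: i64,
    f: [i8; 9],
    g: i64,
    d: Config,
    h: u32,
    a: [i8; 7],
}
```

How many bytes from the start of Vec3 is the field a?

46

Config: @0: reserved [8B, align 8] → 8; @8: crc [4B, align 4] → 12; @12: version [1B, align 1] → 13; +3 tail pad (align 8); size 16, align 8
@0: b [8B, align 2] → 8
@8: f [9B, align 1] → 17
+1 pad (align 2)
@18: g [8B, align 2] → 26
@26: d [16B, align 2] → 42
@42: h [4B, align 2] → 46
@46: a [7B, align 1] → 53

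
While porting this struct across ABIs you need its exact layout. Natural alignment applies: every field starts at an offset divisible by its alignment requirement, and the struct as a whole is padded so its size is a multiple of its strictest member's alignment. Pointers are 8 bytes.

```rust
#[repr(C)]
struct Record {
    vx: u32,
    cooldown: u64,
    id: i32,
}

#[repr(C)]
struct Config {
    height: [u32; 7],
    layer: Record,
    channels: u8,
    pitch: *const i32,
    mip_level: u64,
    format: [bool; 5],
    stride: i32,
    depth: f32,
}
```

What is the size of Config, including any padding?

Record: 0..4  vx  (4B, 4-aligned); 4..8  -- padding (4B); 8..16  cooldown  (8B, 8-aligned); 16..20  id  (4B, 4-aligned); 20..24  -- tail padding (4B); sizeof = 24, alignof = 8
0..28  height  (28B, 4-aligned)
28..32  -- padding (4B)
32..56  layer  (24B, 8-aligned)
56..57  channels  (1B, 1-aligned)
57..64  -- padding (7B)
64..72  pitch  (8B, 8-aligned)
72..80  mip_level  (8B, 8-aligned)
80..85  format  (5B, 1-aligned)
85..88  -- padding (3B)
88..92  stride  (4B, 4-aligned)
92..96  depth  (4B, 4-aligned)
sizeof = 96, alignof = 8

96 bytes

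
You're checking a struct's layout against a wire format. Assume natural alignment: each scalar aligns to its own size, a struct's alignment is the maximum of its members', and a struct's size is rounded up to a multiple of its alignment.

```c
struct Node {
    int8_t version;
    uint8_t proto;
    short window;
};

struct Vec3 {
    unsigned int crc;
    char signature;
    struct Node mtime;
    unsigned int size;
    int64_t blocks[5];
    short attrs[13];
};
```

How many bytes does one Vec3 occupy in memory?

88

Node: version at 0 (size 1, align 1) → ends 1; proto at 1 (size 1, align 1) → ends 2; window at 2 (size 2, align 2) → ends 4; total 4 bytes, alignment 2
crc at 0 (size 4, align 4) → ends 4
signature at 4 (size 1, align 1) → ends 5
pad 1 to align 2 for mtime
mtime at 6 (size 4, align 2) → ends 10
pad 2 to align 4 for size
size at 12 (size 4, align 4) → ends 16
blocks at 16 (size 40, align 8) → ends 56
attrs at 56 (size 26, align 2) → ends 82
tail pad 6 to reach multiple of 8
total 88 bytes, alignment 8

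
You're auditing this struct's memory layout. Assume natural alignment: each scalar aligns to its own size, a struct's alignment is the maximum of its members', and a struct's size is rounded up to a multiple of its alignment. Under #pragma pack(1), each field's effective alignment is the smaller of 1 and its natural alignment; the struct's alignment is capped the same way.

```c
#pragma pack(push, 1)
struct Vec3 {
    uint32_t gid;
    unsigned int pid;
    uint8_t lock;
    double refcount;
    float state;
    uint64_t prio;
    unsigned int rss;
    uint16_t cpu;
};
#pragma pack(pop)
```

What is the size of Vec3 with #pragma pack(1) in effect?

35

@0: gid [4B, align 1] → 4
@4: pid [4B, align 1] → 8
@8: lock [1B, align 1] → 9
@9: refcount [8B, align 1] → 17
@17: state [4B, align 1] → 21
@21: prio [8B, align 1] → 29
@29: rss [4B, align 1] → 33
@33: cpu [2B, align 1] → 35
size 35, align 1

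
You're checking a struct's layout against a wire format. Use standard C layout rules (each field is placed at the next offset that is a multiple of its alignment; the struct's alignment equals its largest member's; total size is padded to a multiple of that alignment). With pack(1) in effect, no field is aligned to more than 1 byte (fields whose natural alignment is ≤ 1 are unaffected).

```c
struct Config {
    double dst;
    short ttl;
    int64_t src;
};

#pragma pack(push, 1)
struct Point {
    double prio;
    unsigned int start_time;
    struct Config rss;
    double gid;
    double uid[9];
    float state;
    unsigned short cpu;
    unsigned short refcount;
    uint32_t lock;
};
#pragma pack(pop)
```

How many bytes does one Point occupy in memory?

128

Config: @0: dst [8B, align 8] → 8; @8: ttl [2B, align 2] → 10; +6 pad (align 8); @16: src [8B, align 8] → 24; size 24, align 8
@0: prio [8B, align 1] → 8
@8: start_time [4B, align 1] → 12
@12: rss [24B, align 1] → 36
@36: gid [8B, align 1] → 44
@44: uid [72B, align 1] → 116
@116: state [4B, align 1] → 120
@120: cpu [2B, align 1] → 122
@122: refcount [2B, align 1] → 124
@124: lock [4B, align 1] → 128
size 128, align 1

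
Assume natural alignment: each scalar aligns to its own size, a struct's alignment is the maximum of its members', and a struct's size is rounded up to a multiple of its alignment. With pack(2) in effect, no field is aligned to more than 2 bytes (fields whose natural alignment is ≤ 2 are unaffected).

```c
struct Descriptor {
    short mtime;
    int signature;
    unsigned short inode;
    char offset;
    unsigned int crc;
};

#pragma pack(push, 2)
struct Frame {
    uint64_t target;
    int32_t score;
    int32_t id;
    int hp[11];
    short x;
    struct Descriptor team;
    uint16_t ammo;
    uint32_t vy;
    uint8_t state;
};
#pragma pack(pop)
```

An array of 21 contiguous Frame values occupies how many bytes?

Descriptor: mtime at 0 (size 2, align 2) → ends 2; pad 2 to align 4 for signature; signature at 4 (size 4, align 4) → ends 8; inode at 8 (size 2, align 2) → ends 10; offset at 10 (size 1, align 1) → ends 11; pad 1 to align 4 for crc; crc at 12 (size 4, align 4) → ends 16; total 16 bytes, alignment 4
target at 0 (size 8, align 2) → ends 8
score at 8 (size 4, align 2) → ends 12
id at 12 (size 4, align 2) → ends 16
hp at 16 (size 44, align 2) → ends 60
x at 60 (size 2, align 2) → ends 62
team at 62 (size 16, align 2) → ends 78
ammo at 78 (size 2, align 2) → ends 80
vy at 80 (size 4, align 2) → ends 84
state at 84 (size 1, align 1) → ends 85
tail pad 1 to reach multiple of 2
total 86 bytes, alignment 2
array of 21: 21 × 86 = 1806

1806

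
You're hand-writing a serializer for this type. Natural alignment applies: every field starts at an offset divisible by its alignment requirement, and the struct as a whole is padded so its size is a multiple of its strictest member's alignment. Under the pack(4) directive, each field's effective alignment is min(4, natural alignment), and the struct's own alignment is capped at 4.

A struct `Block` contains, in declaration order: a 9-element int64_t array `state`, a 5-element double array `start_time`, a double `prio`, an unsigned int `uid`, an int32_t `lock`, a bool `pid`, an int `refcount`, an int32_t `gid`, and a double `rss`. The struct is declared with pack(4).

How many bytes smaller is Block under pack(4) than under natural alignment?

4

natural layout:
  @0: state [72B, align 8] → 72
  @72: start_time [40B, align 8] → 112
  @112: prio [8B, align 8] → 120
  @120: uid [4B, align 4] → 124
  @124: lock [4B, align 4] → 128
  @128: pid [1B, align 1] → 129
  +3 pad (align 4)
  @132: refcount [4B, align 4] → 136
  @136: gid [4B, align 4] → 140
  +4 pad (align 8)
  @144: rss [8B, align 8] → 152
  size 152, align 8
packed(4) layout:
  @0: state [72B, align 4] → 72
  @72: start_time [40B, align 4] → 112
  @112: prio [8B, align 4] → 120
  @120: uid [4B, align 4] → 124
  @124: lock [4B, align 4] → 128
  @128: pid [1B, align 1] → 129
  +3 pad (align 4)
  @132: refcount [4B, align 4] → 136
  @136: gid [4B, align 4] → 140
  @140: rss [8B, align 4] → 148
  size 148, align 4
152 − 148 = 4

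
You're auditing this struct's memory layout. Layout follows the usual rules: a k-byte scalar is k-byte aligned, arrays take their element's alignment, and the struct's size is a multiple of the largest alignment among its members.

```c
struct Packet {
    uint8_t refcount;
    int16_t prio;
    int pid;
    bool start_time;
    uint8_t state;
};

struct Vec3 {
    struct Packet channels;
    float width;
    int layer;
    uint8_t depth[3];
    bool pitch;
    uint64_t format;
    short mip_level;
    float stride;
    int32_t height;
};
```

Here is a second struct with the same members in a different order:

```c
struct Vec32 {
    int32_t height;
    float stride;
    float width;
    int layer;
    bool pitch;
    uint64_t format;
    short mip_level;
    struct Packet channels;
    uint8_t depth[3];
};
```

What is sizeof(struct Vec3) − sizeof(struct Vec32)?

-8

Packet: @0: refcount [1B, align 1] → 1; +1 pad (align 2); @2: prio [2B, align 2] → 4; @4: pid [4B, align 4] → 8; @8: start_time [1B, align 1] → 9; @9: state [1B, align 1] → 10; +2 tail pad (align 4); size 12, align 4
@0: channels [12B, align 4] → 12
@12: width [4B, align 4] → 16
@16: layer [4B, align 4] → 20
@20: depth [3B, align 1] → 23
@23: pitch [1B, align 1] → 24
@24: format [8B, align 8] → 32
@32: mip_level [2B, align 2] → 34
+2 pad (align 4)
@36: stride [4B, align 4] → 40
@40: height [4B, align 4] → 44
+4 tail pad (align 8)
size 48, align 8
— Vec32 —
@0: height [4B, align 4] → 4
@4: stride [4B, align 4] → 8
@8: width [4B, align 4] → 12
@12: layer [4B, align 4] → 16
@16: pitch [1B, align 1] → 17
+7 pad (align 8)
@24: format [8B, align 8] → 32
@32: mip_level [2B, align 2] → 34
+2 pad (align 4)
@36: channels [12B, align 4] → 48
@48: depth [3B, align 1] → 51
+5 tail pad (align 8)
size 56, align 8
48 − 56 = -8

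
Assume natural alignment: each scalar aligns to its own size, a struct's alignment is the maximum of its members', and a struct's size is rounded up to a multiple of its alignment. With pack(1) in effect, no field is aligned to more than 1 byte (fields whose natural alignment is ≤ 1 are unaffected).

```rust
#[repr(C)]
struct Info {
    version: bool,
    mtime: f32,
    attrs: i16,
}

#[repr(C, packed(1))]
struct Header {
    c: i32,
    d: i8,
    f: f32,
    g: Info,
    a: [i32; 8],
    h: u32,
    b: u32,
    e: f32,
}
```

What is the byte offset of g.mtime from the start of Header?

13

Info: version at 0 (size 1, align 1) → ends 1; pad 3 to align 4 for mtime; mtime at 4 (size 4, align 4) → ends 8; attrs at 8 (size 2, align 2) → ends 10; tail pad 2 to reach multiple of 4; total 12 bytes, alignment 4
c at 0 (size 4, align 1) → ends 4
d at 4 (size 1, align 1) → ends 5
f at 5 (size 4, align 1) → ends 9
g at 9 (size 12, align 1) → ends 21
within Info: mtime at 4
9 + 4 = 13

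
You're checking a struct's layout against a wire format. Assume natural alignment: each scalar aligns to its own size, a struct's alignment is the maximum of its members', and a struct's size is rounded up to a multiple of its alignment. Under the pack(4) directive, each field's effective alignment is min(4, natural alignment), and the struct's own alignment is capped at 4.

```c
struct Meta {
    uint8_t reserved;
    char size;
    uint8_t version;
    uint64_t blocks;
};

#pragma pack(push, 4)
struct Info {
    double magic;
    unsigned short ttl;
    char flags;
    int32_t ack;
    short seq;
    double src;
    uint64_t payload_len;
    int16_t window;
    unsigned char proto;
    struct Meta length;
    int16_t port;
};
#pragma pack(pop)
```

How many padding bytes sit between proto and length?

1

Meta: 0..1  reserved  (1B, 1-aligned); 1..2  size  (1B, 1-aligned); 2..3  version  (1B, 1-aligned); 3..8  -- padding (5B); 8..16  blocks  (8B, 8-aligned); sizeof = 16, alignof = 8
0..8  magic  (8B, 4-aligned)
8..10  ttl  (2B, 2-aligned)
10..11  flags  (1B, 1-aligned)
11..12  -- padding (1B)
12..16  ack  (4B, 4-aligned)
16..18  seq  (2B, 2-aligned)
18..20  -- padding (2B)
20..28  src  (8B, 4-aligned)
28..36  payload_len  (8B, 4-aligned)
36..38  window  (2B, 2-aligned)
38..39  proto  (1B, 1-aligned)
39..40  -- padding (1B)
40..56  length  (16B, 4-aligned)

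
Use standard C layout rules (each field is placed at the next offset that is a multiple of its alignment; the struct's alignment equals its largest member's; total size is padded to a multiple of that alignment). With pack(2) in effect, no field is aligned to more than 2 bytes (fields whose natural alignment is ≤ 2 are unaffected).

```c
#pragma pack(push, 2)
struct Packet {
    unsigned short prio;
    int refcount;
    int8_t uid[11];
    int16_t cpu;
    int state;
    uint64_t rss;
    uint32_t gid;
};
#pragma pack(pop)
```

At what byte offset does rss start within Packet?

prio at 0 (size 2, align 2) → ends 2
refcount at 2 (size 4, align 2) → ends 6
uid at 6 (size 11, align 1) → ends 17
pad 1 to align 2 for cpu
cpu at 18 (size 2, align 2) → ends 20
state at 20 (size 4, align 2) → ends 24
rss at 24 (size 8, align 2) → ends 32

24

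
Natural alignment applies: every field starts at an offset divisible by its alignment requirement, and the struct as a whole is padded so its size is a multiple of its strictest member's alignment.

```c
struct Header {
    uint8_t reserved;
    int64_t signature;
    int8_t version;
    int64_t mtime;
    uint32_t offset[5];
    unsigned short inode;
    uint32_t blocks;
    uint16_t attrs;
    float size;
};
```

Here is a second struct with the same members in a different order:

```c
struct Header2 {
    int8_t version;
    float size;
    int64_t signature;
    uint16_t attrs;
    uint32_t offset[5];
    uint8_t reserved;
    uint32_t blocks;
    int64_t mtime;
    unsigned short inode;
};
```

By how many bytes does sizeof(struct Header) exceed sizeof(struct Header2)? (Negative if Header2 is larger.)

8

reserved at 0 (size 1, align 1) → ends 1
pad 7 to align 8 for signature
signature at 8 (size 8, align 8) → ends 16
version at 16 (size 1, align 1) → ends 17
pad 7 to align 8 for mtime
mtime at 24 (size 8, align 8) → ends 32
offset at 32 (size 20, align 4) → ends 52
inode at 52 (size 2, align 2) → ends 54
pad 2 to align 4 for blocks
blocks at 56 (size 4, align 4) → ends 60
attrs at 60 (size 2, align 2) → ends 62
pad 2 to align 4 for size
size at 64 (size 4, align 4) → ends 68
tail pad 4 to reach multiple of 8
total 72 bytes, alignment 8
— Header2 —
version at 0 (size 1, align 1) → ends 1
pad 3 to align 4 for size
size at 4 (size 4, align 4) → ends 8
signature at 8 (size 8, align 8) → ends 16
attrs at 16 (size 2, align 2) → ends 18
pad 2 to align 4 for offset
offset at 20 (size 20, align 4) → ends 40
reserved at 40 (size 1, align 1) → ends 41
pad 3 to align 4 for blocks
blocks at 44 (size 4, align 4) → ends 48
mtime at 48 (size 8, align 8) → ends 56
inode at 56 (size 2, align 2) → ends 58
tail pad 6 to reach multiple of 8
total 64 bytes, alignment 8
72 − 64 = 8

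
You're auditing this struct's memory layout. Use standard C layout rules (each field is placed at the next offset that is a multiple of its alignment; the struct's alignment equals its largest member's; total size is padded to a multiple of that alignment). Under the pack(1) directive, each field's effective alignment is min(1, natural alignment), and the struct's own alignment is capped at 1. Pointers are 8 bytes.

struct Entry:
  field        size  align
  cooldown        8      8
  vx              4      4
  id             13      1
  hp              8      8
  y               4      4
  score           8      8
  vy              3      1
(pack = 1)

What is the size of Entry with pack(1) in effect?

48

0..8  cooldown  (8B, 1-aligned)
8..12  vx  (4B, 1-aligned)
12..25  id  (13B, 1-aligned)
25..33  hp  (8B, 1-aligned)
33..37  y  (4B, 1-aligned)
37..45  score  (8B, 1-aligned)
45..48  vy  (3B, 1-aligned)
sizeof = 48, alignof = 1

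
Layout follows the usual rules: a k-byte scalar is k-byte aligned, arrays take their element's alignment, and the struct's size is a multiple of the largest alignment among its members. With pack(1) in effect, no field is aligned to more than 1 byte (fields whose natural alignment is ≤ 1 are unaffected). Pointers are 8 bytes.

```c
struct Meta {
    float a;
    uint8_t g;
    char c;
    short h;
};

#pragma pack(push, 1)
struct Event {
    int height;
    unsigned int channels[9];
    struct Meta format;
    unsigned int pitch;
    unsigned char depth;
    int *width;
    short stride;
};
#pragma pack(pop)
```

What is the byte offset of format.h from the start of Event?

46

Meta: a at 0 (size 4, align 4) → ends 4; g at 4 (size 1, align 1) → ends 5; c at 5 (size 1, align 1) → ends 6; h at 6 (size 2, align 2) → ends 8; total 8 bytes, alignment 4
height at 0 (size 4, align 1) → ends 4
channels at 4 (size 36, align 1) → ends 40
format at 40 (size 8, align 1) → ends 48
within Meta: h at 6
40 + 6 = 46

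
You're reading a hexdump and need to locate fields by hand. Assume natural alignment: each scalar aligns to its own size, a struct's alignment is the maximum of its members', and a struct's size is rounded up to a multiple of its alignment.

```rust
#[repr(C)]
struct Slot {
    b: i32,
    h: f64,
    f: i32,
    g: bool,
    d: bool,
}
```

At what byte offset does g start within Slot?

20

b at 0 (size 4, align 4) → ends 4
pad 4 to align 8 for h
h at 8 (size 8, align 8) → ends 16
f at 16 (size 4, align 4) → ends 20
g at 20 (size 1, align 1) → ends 21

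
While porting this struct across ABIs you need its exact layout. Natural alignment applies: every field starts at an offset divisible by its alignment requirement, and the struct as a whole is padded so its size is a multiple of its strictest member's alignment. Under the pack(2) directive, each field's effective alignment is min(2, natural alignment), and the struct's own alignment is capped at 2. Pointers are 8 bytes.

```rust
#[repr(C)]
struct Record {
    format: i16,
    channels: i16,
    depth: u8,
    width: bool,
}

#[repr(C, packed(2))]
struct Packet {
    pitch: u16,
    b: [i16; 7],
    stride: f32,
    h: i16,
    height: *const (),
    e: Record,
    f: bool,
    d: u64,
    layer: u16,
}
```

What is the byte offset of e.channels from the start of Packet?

32

Record: format at 0 (size 2, align 2) → ends 2; channels at 2 (size 2, align 2) → ends 4; depth at 4 (size 1, align 1) → ends 5; width at 5 (size 1, align 1) → ends 6; total 6 bytes, alignment 2
pitch at 0 (size 2, align 2) → ends 2
b at 2 (size 14, align 2) → ends 16
stride at 16 (size 4, align 2) → ends 20
h at 20 (size 2, align 2) → ends 22
height at 22 (size 8, align 2) → ends 30
e at 30 (size 6, align 2) → ends 36
within Record: channels at 2
30 + 2 = 32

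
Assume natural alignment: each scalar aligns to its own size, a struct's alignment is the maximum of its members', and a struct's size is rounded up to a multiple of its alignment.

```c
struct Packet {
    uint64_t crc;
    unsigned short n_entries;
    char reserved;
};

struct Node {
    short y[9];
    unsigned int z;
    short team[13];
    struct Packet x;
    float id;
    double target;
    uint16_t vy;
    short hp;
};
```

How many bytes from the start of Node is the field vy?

88

Packet: 0..8  crc  (8B, 8-aligned); 8..10  n_entries  (2B, 2-aligned); 10..11  reserved  (1B, 1-aligned); 11..16  -- tail padding (5B); sizeof = 16, alignof = 8
0..18  y  (18B, 2-aligned)
18..20  -- padding (2B)
20..24  z  (4B, 4-aligned)
24..50  team  (26B, 2-aligned)
50..56  -- padding (6B)
56..72  x  (16B, 8-aligned)
72..76  id  (4B, 4-aligned)
76..80  -- padding (4B)
80..88  target  (8B, 8-aligned)
88..90  vy  (2B, 2-aligned)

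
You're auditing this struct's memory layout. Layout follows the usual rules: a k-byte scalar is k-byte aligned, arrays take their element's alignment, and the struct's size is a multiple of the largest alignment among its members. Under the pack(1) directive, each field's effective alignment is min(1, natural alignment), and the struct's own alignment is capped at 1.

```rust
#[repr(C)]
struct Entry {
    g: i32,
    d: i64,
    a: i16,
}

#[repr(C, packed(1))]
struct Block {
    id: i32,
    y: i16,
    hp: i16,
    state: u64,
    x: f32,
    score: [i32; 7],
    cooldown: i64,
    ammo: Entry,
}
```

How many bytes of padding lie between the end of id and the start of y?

Entry: g at 0 (size 4, align 4) → ends 4; pad 4 to align 8 for d; d at 8 (size 8, align 8) → ends 16; a at 16 (size 2, align 2) → ends 18; tail pad 6 to reach multiple of 8; total 24 bytes, alignment 8
id at 0 (size 4, align 1) → ends 4
y at 4 (size 2, align 1) → ends 6

0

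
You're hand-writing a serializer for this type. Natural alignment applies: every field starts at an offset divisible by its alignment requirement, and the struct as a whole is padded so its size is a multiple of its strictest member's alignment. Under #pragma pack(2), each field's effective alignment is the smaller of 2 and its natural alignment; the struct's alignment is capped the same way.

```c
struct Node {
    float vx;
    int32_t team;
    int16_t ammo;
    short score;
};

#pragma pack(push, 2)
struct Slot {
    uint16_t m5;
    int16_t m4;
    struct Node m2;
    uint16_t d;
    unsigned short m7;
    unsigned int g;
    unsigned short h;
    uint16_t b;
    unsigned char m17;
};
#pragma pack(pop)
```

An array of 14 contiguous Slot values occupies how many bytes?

420

Node: 0..4  vx  (4B, 4-aligned); 4..8  team  (4B, 4-aligned); 8..10  ammo  (2B, 2-aligned); 10..12  score  (2B, 2-aligned); sizeof = 12, alignof = 4
0..2  m5  (2B, 2-aligned)
2..4  m4  (2B, 2-aligned)
4..16  m2  (12B, 2-aligned)
16..18  d  (2B, 2-aligned)
18..20  m7  (2B, 2-aligned)
20..24  g  (4B, 2-aligned)
24..26  h  (2B, 2-aligned)
26..28  b  (2B, 2-aligned)
28..29  m17  (1B, 1-aligned)
29..30  -- tail padding (1B)
sizeof = 30, alignof = 2
array of 14: 14 × 30 = 420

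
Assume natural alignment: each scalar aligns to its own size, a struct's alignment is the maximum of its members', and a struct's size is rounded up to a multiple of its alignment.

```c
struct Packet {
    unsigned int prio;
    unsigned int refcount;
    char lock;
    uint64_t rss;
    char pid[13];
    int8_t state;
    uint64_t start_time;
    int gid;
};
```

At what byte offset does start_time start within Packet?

40

prio at 0 (size 4, align 4) → ends 4
refcount at 4 (size 4, align 4) → ends 8
lock at 8 (size 1, align 1) → ends 9
pad 7 to align 8 for rss
rss at 16 (size 8, align 8) → ends 24
pid at 24 (size 13, align 1) → ends 37
state at 37 (size 1, align 1) → ends 38
pad 2 to align 8 for start_time
start_time at 40 (size 8, align 8) → ends 48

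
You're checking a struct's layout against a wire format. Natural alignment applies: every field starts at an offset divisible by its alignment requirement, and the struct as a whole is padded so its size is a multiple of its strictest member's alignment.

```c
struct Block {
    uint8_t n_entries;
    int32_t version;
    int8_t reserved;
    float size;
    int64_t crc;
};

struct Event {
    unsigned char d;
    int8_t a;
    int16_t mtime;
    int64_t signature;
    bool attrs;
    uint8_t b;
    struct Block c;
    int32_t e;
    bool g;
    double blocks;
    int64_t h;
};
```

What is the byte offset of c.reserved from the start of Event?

32

Block: n_entries at 0 (size 1, align 1) → ends 1; pad 3 to align 4 for version; version at 4 (size 4, align 4) → ends 8; reserved at 8 (size 1, align 1) → ends 9; pad 3 to align 4 for size; size at 12 (size 4, align 4) → ends 16; crc at 16 (size 8, align 8) → ends 24; total 24 bytes, alignment 8
d at 0 (size 1, align 1) → ends 1
a at 1 (size 1, align 1) → ends 2
mtime at 2 (size 2, align 2) → ends 4
pad 4 to align 8 for signature
signature at 8 (size 8, align 8) → ends 16
attrs at 16 (size 1, align 1) → ends 17
b at 17 (size 1, align 1) → ends 18
pad 6 to align 8 for c
c at 24 (size 24, align 8) → ends 48
within Block: reserved at 8
24 + 8 = 32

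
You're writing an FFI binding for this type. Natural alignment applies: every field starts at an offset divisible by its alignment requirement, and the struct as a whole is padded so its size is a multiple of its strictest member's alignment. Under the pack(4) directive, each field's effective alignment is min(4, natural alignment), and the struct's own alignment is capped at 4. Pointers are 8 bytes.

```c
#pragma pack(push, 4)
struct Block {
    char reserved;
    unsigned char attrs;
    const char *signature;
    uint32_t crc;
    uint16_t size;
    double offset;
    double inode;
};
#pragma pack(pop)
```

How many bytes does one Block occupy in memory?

36

0..1  reserved  (1B, 1-aligned)
1..2  attrs  (1B, 1-aligned)
2..4  -- padding (2B)
4..12  signature  (8B, 4-aligned)
12..16  crc  (4B, 4-aligned)
16..18  size  (2B, 2-aligned)
18..20  -- padding (2B)
20..28  offset  (8B, 4-aligned)
28..36  inode  (8B, 4-aligned)
sizeof = 36, alignof = 4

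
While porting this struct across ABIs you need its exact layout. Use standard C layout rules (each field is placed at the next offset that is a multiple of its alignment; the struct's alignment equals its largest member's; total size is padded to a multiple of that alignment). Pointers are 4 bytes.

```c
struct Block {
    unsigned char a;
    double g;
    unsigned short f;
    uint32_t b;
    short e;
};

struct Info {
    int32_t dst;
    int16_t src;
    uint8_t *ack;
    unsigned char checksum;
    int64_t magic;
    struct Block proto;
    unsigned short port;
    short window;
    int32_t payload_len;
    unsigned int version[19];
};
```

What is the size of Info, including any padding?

144

Block: 0..1  a  (1B, 1-aligned); 1..8  -- padding (7B); 8..16  g  (8B, 8-aligned); 16..18  f  (2B, 2-aligned); 18..20  -- padding (2B); 20..24  b  (4B, 4-aligned); 24..26  e  (2B, 2-aligned); 26..32  -- tail padding (6B); sizeof = 32, alignof = 8
0..4  dst  (4B, 4-aligned)
4..6  src  (2B, 2-aligned)
6..8  -- padding (2B)
8..12  ack  (4B, 4-aligned)
12..13  checksum  (1B, 1-aligned)
13..16  -- padding (3B)
16..24  magic  (8B, 8-aligned)
24..56  proto  (32B, 8-aligned)
56..58  port  (2B, 2-aligned)
58..60  window  (2B, 2-aligned)
60..64  payload_len  (4B, 4-aligned)
64..140  version  (76B, 4-aligned)
140..144  -- tail padding (4B)
sizeof = 144, alignof = 8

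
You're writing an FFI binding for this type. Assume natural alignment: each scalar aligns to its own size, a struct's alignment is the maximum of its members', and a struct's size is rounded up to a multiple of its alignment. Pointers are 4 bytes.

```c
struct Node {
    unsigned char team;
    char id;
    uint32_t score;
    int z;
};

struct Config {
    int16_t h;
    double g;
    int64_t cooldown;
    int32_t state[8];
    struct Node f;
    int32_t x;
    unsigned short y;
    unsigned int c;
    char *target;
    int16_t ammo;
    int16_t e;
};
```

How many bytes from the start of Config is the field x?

Node: team at 0 (size 1, align 1) → ends 1; id at 1 (size 1, align 1) → ends 2; pad 2 to align 4 for score; score at 4 (size 4, align 4) → ends 8; z at 8 (size 4, align 4) → ends 12; total 12 bytes, alignment 4
h at 0 (size 2, align 2) → ends 2
pad 6 to align 8 for g
g at 8 (size 8, align 8) → ends 16
cooldown at 16 (size 8, align 8) → ends 24
state at 24 (size 32, align 4) → ends 56
f at 56 (size 12, align 4) → ends 68
x at 68 (size 4, align 4) → ends 72

68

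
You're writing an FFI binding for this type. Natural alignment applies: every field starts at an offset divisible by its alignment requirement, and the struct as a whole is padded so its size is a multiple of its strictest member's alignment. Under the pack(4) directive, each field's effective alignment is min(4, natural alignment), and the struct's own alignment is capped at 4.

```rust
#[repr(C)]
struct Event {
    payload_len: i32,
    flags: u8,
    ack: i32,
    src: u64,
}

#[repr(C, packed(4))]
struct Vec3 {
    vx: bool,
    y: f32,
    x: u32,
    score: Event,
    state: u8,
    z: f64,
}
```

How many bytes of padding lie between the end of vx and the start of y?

3

Event: payload_len at 0 (size 4, align 4) → ends 4; flags at 4 (size 1, align 1) → ends 5; pad 3 to align 4 for ack; ack at 8 (size 4, align 4) → ends 12; pad 4 to align 8 for src; src at 16 (size 8, align 8) → ends 24; total 24 bytes, alignment 8
vx at 0 (size 1, align 1) → ends 1
pad 3 to align 4 for y
y at 4 (size 4, align 4) → ends 8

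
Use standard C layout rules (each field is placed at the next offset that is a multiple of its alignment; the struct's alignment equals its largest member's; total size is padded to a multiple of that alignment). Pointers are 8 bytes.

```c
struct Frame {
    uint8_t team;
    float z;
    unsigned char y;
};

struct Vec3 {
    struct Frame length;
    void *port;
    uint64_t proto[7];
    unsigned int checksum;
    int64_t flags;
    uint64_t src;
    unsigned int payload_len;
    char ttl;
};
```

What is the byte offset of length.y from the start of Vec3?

Frame: 0..1  team  (1B, 1-aligned); 1..4  -- padding (3B); 4..8  z  (4B, 4-aligned); 8..9  y  (1B, 1-aligned); 9..12  -- tail padding (3B); sizeof = 12, alignof = 4
0..12  length  (12B, 4-aligned)
within Frame: y at 8
0 + 8 = 8

8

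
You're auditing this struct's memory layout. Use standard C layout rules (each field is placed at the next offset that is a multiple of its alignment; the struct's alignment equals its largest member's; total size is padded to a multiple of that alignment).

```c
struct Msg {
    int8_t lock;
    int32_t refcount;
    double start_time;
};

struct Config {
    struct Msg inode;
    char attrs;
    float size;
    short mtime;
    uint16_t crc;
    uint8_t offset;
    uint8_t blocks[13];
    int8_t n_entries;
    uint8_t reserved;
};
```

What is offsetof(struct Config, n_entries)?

Msg: 0..1  lock  (1B, 1-aligned); 1..4  -- padding (3B); 4..8  refcount  (4B, 4-aligned); 8..16  start_time  (8B, 8-aligned); sizeof = 16, alignof = 8
0..16  inode  (16B, 8-aligned)
16..17  attrs  (1B, 1-aligned)
17..20  -- padding (3B)
20..24  size  (4B, 4-aligned)
24..26  mtime  (2B, 2-aligned)
26..28  crc  (2B, 2-aligned)
28..29  offset  (1B, 1-aligned)
29..42  blocks  (13B, 1-aligned)
42..43  n_entries  (1B, 1-aligned)

42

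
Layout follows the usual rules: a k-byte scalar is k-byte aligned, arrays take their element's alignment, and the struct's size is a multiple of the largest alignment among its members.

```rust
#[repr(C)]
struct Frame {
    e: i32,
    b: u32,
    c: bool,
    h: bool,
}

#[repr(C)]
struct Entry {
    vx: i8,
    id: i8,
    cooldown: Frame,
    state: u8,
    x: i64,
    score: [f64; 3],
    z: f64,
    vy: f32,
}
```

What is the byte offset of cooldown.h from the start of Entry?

13

Frame: e at 0 (size 4, align 4) → ends 4; b at 4 (size 4, align 4) → ends 8; c at 8 (size 1, align 1) → ends 9; h at 9 (size 1, align 1) → ends 10; tail pad 2 to reach multiple of 4; total 12 bytes, alignment 4
vx at 0 (size 1, align 1) → ends 1
id at 1 (size 1, align 1) → ends 2
pad 2 to align 4 for cooldown
cooldown at 4 (size 12, align 4) → ends 16
within Frame: h at 9
4 + 9 = 13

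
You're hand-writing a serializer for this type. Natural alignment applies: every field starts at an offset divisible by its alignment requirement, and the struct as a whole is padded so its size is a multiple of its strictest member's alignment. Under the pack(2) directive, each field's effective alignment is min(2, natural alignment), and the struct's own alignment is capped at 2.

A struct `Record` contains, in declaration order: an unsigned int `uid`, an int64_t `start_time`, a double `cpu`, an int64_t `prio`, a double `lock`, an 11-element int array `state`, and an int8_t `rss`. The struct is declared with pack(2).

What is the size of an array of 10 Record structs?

uid at 0 (size 4, align 2) → ends 4
start_time at 4 (size 8, align 2) → ends 12
cpu at 12 (size 8, align 2) → ends 20
prio at 20 (size 8, align 2) → ends 28
lock at 28 (size 8, align 2) → ends 36
state at 36 (size 44, align 2) → ends 80
rss at 80 (size 1, align 1) → ends 81
tail pad 1 to reach multiple of 2
total 82 bytes, alignment 2
array of 10: 10 × 82 = 820

820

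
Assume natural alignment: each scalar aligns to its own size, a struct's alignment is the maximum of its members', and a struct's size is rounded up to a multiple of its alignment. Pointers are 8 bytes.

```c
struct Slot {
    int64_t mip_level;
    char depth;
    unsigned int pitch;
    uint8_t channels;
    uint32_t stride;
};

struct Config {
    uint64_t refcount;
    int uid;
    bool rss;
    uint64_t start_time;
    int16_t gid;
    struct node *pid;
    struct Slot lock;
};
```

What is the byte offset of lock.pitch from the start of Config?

52

Slot: @0: mip_level [8B, align 8] → 8; @8: depth [1B, align 1] → 9; +3 pad (align 4); @12: pitch [4B, align 4] → 16; @16: channels [1B, align 1] → 17; +3 pad (align 4); @20: stride [4B, align 4] → 24; size 24, align 8
@0: refcount [8B, align 8] → 8
@8: uid [4B, align 4] → 12
@12: rss [1B, align 1] → 13
+3 pad (align 8)
@16: start_time [8B, align 8] → 24
@24: gid [2B, align 2] → 26
+6 pad (align 8)
@32: pid [8B, align 8] → 40
@40: lock [24B, align 8] → 64
within Slot: pitch at 12
40 + 12 = 52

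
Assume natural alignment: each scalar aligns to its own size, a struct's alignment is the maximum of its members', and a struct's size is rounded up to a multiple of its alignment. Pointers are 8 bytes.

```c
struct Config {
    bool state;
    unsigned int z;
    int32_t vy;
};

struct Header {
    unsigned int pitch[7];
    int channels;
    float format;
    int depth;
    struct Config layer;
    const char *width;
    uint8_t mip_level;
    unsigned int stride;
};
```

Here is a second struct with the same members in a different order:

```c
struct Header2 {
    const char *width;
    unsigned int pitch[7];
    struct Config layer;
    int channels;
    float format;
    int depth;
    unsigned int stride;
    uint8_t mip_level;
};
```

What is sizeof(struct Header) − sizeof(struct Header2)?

0

Config: 0..1  state  (1B, 1-aligned); 1..4  -- padding (3B); 4..8  z  (4B, 4-aligned); 8..12  vy  (4B, 4-aligned); sizeof = 12, alignof = 4
0..28  pitch  (28B, 4-aligned)
28..32  channels  (4B, 4-aligned)
32..36  format  (4B, 4-aligned)
36..40  depth  (4B, 4-aligned)
40..52  layer  (12B, 4-aligned)
52..56  -- padding (4B)
56..64  width  (8B, 8-aligned)
64..65  mip_level  (1B, 1-aligned)
65..68  -- padding (3B)
68..72  stride  (4B, 4-aligned)
sizeof = 72, alignof = 8
— Header2 —
0..8  width  (8B, 8-aligned)
8..36  pitch  (28B, 4-aligned)
36..48  layer  (12B, 4-aligned)
48..52  channels  (4B, 4-aligned)
52..56  format  (4B, 4-aligned)
56..60  depth  (4B, 4-aligned)
60..64  stride  (4B, 4-aligned)
64..65  mip_level  (1B, 1-aligned)
65..72  -- tail padding (7B)
sizeof = 72, alignof = 8
72 − 72 = 0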